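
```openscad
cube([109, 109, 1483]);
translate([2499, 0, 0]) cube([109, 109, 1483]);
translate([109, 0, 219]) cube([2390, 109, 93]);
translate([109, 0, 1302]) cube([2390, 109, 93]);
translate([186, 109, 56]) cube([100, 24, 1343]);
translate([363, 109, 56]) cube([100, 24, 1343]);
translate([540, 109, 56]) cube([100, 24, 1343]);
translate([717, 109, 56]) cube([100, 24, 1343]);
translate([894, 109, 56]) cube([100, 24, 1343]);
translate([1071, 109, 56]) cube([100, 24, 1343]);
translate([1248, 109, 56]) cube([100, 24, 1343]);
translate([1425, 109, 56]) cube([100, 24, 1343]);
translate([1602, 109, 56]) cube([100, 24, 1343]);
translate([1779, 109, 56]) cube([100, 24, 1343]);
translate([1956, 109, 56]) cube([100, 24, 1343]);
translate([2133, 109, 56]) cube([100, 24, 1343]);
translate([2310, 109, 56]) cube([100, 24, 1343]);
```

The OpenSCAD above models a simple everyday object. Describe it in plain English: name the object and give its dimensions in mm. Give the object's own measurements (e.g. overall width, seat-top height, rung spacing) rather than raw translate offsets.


A fence section. Two 109×109 mm posts, 1483 mm tall, stand on the floor with a clear span of 2390 mm between their inner faces. Two horizontal rails of 109×93 mm section span the gap between the posts with their undersides at z = 219 mm and z = 1302 mm, flush with the posts' −y face. 13 pickets, each 100 mm wide, 24 mm thick and 1343 mm tall, are fixed to the +y face of the rails with their bottoms at z = 56 mm, spaced across the span with a 77 mm gap after the −x post and between neighbouring pickets, with 89 mm left before the +x post.


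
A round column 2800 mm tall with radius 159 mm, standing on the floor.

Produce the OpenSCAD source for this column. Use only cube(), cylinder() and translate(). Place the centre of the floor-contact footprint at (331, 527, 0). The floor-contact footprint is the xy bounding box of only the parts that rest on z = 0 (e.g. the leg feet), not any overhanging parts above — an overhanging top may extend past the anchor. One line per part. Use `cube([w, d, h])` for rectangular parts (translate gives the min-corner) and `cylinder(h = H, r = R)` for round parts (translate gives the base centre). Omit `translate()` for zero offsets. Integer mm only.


translate([331, 527, 0]) cylinder(h = 2800, r = 159);


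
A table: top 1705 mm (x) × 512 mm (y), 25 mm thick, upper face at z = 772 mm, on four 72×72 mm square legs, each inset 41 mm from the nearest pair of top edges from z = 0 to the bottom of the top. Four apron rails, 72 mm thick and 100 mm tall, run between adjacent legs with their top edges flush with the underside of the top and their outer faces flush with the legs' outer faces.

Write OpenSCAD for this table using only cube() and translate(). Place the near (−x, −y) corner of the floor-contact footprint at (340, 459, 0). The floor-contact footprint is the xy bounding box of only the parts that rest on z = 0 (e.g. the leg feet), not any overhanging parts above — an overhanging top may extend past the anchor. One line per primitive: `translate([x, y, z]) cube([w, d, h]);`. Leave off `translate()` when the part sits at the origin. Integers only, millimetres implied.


translate([299, 418, 747]) cube([1705, 512, 25]);
translate([340, 459, 0]) cube([72, 72, 747]);
translate([1891, 459, 0]) cube([72, 72, 747]);
translate([340, 817, 0]) cube([72, 72, 747]);
translate([1891, 817, 0]) cube([72, 72, 747]);
translate([412, 459, 647]) cube([1479, 72, 100]);
translate([412, 817, 647]) cube([1479, 72, 100]);
translate([340, 531, 647]) cube([72, 286, 100]);
translate([1891, 531, 647]) cube([72, 286, 100]);


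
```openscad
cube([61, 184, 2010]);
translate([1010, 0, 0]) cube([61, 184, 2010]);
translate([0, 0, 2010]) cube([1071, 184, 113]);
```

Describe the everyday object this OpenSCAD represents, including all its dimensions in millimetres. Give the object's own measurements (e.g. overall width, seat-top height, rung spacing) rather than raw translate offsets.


A door frame. The clear opening is 949 mm wide and 2010 mm high. Two 61 mm wide jambs, 184 mm deep, stand either side of the opening from the floor to the top of the opening. A 113 mm thick head sits across the top of both jambs, spanning the full outside width of the frame.


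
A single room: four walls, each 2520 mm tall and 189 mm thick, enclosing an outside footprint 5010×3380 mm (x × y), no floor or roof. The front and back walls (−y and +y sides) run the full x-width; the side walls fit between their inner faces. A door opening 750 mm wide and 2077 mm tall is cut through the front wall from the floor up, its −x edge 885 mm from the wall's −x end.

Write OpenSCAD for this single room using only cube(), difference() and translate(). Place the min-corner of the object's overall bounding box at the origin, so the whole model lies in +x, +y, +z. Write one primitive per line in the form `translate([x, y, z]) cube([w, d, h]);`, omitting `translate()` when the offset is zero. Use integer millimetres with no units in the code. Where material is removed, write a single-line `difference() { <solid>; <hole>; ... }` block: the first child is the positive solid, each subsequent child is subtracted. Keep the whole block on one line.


difference() { cube([5010, 189, 2520]); translate([885, 0, 0]) cube([750, 189, 2077]); }
translate([0, 3191, 0]) cube([5010, 189, 2520]);
translate([0, 189, 0]) cube([189, 3002, 2520]);
translate([4821, 189, 0]) cube([189, 3002, 2520]);


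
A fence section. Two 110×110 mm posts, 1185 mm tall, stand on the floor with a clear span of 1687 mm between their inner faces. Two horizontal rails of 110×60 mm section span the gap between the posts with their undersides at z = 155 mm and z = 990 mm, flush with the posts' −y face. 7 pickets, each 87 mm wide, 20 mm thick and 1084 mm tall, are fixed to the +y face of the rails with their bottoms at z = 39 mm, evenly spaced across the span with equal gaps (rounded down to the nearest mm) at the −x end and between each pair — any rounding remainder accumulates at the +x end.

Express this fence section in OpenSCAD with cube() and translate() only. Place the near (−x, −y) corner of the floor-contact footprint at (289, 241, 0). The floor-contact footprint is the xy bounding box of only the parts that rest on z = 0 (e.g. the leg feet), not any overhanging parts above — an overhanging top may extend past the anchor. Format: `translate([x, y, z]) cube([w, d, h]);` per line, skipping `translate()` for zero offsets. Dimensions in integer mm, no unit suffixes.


translate([289, 241, 0]) cube([110, 110, 1185]);
translate([2086, 241, 0]) cube([110, 110, 1185]);
translate([399, 241, 155]) cube([1687, 110, 60]);
translate([399, 241, 990]) cube([1687, 110, 60]);
translate([533, 351, 39]) cube([87, 20, 1084]);
translate([754, 351, 39]) cube([87, 20, 1084]);
translate([975, 351, 39]) cube([87, 20, 1084]);
translate([1196, 351, 39]) cube([87, 20, 1084]);
translate([1417, 351, 39]) cube([87, 20, 1084]);
translate([1638, 351, 39]) cube([87, 20, 1084]);
translate([1859, 351, 39]) cube([87, 20, 1084]);


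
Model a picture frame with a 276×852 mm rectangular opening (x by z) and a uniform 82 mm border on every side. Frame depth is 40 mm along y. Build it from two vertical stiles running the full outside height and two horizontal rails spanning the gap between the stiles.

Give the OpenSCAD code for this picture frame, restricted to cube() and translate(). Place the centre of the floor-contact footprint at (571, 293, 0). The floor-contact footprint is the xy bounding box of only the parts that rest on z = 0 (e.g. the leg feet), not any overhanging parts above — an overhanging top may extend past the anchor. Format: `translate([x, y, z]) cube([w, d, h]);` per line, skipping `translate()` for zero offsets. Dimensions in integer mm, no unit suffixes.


translate([351, 273, 0]) cube([82, 40, 1016]);
translate([709, 273, 0]) cube([82, 40, 1016]);
translate([433, 273, 0]) cube([276, 40, 82]);
translate([433, 273, 934]) cube([276, 40, 82]);


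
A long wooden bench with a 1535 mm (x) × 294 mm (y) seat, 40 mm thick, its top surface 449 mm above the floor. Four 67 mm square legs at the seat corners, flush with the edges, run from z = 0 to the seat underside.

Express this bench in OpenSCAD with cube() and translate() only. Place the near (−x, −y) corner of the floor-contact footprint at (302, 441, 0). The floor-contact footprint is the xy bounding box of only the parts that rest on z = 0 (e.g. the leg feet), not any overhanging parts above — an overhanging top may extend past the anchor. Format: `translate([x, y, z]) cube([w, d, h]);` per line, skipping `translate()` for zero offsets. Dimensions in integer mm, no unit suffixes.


translate([302, 441, 409]) cube([1535, 294, 40]);
translate([302, 441, 0]) cube([67, 67, 409]);
translate([302, 668, 0]) cube([67, 67, 409]);
translate([1770, 441, 0]) cube([67, 67, 409]);
translate([1770, 668, 0]) cube([67, 67, 409]);


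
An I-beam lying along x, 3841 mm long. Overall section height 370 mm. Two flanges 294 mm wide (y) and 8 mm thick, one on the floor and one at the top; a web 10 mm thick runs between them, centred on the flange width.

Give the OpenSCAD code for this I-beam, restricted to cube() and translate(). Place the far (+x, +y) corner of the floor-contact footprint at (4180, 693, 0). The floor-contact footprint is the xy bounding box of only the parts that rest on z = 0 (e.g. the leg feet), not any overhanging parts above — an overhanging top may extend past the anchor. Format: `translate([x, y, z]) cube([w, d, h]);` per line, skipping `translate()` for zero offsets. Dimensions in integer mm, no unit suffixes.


translate([339, 399, 0]) cube([3841, 294, 8]);
translate([339, 541, 8]) cube([3841, 10, 354]);
translate([339, 399, 362]) cube([3841, 294, 8]);


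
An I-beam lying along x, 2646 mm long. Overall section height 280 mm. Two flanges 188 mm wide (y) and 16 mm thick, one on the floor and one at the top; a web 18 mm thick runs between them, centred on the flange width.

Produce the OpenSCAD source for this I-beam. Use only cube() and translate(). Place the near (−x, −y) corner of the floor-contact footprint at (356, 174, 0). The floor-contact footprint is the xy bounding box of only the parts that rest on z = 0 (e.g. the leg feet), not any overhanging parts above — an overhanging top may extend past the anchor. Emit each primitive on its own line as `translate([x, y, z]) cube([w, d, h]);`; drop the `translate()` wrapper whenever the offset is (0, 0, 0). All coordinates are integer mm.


translate([356, 174, 0]) cube([2646, 188, 16]);
translate([356, 259, 16]) cube([2646, 18, 248]);
translate([356, 174, 264]) cube([2646, 188, 16]);


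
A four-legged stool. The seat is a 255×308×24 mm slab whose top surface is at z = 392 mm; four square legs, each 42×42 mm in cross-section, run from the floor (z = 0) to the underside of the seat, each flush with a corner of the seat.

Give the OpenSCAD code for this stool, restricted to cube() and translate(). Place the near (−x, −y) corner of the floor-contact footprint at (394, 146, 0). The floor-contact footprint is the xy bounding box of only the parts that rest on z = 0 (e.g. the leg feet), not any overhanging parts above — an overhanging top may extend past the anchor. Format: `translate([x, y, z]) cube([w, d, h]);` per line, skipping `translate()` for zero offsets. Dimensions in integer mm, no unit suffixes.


translate([394, 146, 368]) cube([255, 308, 24]);
translate([394, 146, 0]) cube([42, 42, 368]);
translate([607, 146, 0]) cube([42, 42, 368]);
translate([394, 412, 0]) cube([42, 42, 368]);
translate([607, 412, 0]) cube([42, 42, 368]);


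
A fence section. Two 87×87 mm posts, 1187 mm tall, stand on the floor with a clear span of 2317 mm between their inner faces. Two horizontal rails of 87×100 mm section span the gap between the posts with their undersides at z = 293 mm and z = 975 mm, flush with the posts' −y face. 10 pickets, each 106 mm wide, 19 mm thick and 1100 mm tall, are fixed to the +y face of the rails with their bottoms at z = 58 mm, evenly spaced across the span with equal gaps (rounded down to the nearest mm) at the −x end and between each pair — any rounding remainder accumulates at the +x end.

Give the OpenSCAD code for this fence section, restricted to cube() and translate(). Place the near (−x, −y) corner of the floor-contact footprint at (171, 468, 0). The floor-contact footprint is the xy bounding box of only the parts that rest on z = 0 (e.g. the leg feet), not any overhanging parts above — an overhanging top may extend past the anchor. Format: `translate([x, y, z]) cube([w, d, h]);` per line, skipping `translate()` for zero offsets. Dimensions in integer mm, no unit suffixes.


translate([171, 468, 0]) cube([87, 87, 1187]);
translate([2575, 468, 0]) cube([87, 87, 1187]);
translate([258, 468, 293]) cube([2317, 87, 100]);
translate([258, 468, 975]) cube([2317, 87, 100]);
translate([372, 555, 58]) cube([106, 19, 1100]);
translate([592, 555, 58]) cube([106, 19, 1100]);
translate([812, 555, 58]) cube([106, 19, 1100]);
translate([1032, 555, 58]) cube([106, 19, 1100]);
translate([1252, 555, 58]) cube([106, 19, 1100]);
translate([1472, 555, 58]) cube([106, 19, 1100]);
translate([1692, 555, 58]) cube([106, 19, 1100]);
translate([1912, 555, 58]) cube([106, 19, 1100]);
translate([2132, 555, 58]) cube([106, 19, 1100]);
translate([2352, 555, 58]) cube([106, 19, 1100]);


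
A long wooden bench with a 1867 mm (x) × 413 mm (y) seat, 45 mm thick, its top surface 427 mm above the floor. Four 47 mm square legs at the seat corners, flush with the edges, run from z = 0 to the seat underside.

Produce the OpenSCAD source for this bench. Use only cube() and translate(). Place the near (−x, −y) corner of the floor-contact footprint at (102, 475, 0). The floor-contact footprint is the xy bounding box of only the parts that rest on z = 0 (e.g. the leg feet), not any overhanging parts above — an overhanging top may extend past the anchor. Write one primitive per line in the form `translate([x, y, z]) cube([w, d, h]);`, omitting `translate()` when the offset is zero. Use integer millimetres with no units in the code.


// leg_h = 427 − 45 = 382
translate([102, 475, 382]) cube([1867, 413, 45]);
translate([102, 475, 0]) cube([47, 47, 382]);
translate([102, 841, 0]) cube([47, 47, 382]);
translate([1922, 475, 0]) cube([47, 47, 382]);
translate([1922, 841, 0]) cube([47, 47, 382]);


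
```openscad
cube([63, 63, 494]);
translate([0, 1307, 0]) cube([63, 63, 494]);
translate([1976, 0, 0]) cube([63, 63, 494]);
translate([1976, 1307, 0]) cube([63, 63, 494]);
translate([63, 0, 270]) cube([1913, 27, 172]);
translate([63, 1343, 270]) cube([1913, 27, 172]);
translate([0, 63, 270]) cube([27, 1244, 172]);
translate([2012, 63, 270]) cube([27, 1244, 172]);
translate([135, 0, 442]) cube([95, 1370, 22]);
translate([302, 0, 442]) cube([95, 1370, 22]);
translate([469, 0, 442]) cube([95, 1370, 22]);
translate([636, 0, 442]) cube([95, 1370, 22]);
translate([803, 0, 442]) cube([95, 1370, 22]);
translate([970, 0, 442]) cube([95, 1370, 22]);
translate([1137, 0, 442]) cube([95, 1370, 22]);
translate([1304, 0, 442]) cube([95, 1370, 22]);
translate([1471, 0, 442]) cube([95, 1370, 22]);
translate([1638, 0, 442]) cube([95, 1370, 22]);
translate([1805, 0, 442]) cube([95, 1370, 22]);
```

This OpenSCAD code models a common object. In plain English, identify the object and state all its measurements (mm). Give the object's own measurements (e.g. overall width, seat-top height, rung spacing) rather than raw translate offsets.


A bed frame 2039 mm long (x) by 1370 mm wide (y). Four 63×63 mm corner posts, 494 mm tall, at the corners of the footprint. Four rails of 27 mm thickness and 172 mm height run between adjacent posts with their undersides at z = 270 mm, their outer faces flush with the outside of the frame (the two x-running rails run between the posts' inner faces; the two y-running rails run between the posts' inner faces). 11 slats, each 95 mm wide (x) and 22 mm thick, lie across the top of the two x-running rails, running the full 1370 mm width of the frame in y; along x they sit between the end posts with a 72 mm gap after the −x posts and between neighbouring slats, leaving 76 mm before the +x posts.


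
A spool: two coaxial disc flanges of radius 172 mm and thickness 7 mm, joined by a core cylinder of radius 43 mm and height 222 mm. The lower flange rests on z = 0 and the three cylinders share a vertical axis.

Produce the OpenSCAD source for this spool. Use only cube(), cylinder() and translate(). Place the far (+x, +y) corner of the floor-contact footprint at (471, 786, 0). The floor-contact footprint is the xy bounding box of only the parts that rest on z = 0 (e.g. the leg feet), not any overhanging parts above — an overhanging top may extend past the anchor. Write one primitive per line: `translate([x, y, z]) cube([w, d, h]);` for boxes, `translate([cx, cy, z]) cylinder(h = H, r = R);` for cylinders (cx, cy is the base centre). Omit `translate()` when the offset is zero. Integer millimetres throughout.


translate([299, 614, 0]) cylinder(h = 7, r = 172);
translate([299, 614, 7]) cylinder(h = 222, r = 43);
translate([299, 614, 229]) cylinder(h = 7, r = 172);


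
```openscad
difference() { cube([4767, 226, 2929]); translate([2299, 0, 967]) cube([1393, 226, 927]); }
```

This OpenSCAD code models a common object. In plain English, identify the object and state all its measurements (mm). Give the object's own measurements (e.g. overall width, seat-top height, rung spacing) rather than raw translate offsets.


A wall 4767 mm long (x), 226 mm thick (y), 2929 mm tall, with a rectangular window opening cut through it. The opening is 1393 mm wide and 927 mm tall; its sill is at z = 967 mm and its near (−x) edge is 2299 mm from the wall's −x end. The opening passes through the full wall thickness.


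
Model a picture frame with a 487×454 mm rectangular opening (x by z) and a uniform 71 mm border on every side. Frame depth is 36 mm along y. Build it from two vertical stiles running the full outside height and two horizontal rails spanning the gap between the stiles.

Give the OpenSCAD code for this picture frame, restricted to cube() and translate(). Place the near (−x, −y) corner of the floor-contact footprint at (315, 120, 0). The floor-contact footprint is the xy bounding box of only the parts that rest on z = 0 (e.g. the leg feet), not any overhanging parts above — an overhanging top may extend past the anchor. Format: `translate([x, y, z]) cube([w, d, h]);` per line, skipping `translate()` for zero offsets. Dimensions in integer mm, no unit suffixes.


translate([315, 120, 0]) cube([71, 36, 596]);
translate([873, 120, 0]) cube([71, 36, 596]);
translate([386, 120, 0]) cube([487, 36, 71]);
translate([386, 120, 525]) cube([487, 36, 71]);


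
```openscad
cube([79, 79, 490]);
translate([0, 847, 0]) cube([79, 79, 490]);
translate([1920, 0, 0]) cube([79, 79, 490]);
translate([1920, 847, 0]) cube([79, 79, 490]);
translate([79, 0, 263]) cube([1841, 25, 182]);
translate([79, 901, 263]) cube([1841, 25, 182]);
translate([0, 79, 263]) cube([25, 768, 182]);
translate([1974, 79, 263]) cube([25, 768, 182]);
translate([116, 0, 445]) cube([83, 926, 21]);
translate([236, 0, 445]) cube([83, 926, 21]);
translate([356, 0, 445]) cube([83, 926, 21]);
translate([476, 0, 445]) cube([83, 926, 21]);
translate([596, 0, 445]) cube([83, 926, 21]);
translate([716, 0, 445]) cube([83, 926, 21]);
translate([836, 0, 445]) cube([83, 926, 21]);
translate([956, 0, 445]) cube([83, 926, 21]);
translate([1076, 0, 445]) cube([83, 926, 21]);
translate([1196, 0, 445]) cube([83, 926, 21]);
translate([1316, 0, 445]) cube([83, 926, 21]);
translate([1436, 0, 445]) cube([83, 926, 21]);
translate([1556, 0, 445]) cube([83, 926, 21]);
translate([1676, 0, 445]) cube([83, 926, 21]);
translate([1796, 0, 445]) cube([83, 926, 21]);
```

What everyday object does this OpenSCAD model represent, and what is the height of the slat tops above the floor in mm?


A bed frame. The slat-top height is 466 mm.

Four posts, four rails, and a row of slats — a bed frame. Slats sit on the rails at z = 263 + 182 = 445; with slat thickness 21, the top is 466 mm.


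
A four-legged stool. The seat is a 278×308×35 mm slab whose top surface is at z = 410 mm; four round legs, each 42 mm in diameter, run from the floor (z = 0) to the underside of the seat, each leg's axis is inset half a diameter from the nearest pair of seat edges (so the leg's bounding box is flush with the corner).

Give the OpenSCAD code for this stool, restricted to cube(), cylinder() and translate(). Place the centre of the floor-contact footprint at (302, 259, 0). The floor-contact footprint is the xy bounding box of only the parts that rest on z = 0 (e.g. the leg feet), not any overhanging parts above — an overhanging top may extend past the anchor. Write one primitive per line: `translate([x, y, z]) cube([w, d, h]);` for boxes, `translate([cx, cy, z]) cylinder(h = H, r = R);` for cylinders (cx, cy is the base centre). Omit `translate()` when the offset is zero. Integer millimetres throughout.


// leg_h = 410 - 35 = 375
translate([163, 105, 375]) cube([278, 308, 35]);
translate([184, 126, 0]) cylinder(h = 375, r = 21);
translate([420, 126, 0]) cylinder(h = 375, r = 21);
translate([184, 392, 0]) cylinder(h = 375, r = 21);
translate([420, 392, 0]) cylinder(h = 375, r = 21);


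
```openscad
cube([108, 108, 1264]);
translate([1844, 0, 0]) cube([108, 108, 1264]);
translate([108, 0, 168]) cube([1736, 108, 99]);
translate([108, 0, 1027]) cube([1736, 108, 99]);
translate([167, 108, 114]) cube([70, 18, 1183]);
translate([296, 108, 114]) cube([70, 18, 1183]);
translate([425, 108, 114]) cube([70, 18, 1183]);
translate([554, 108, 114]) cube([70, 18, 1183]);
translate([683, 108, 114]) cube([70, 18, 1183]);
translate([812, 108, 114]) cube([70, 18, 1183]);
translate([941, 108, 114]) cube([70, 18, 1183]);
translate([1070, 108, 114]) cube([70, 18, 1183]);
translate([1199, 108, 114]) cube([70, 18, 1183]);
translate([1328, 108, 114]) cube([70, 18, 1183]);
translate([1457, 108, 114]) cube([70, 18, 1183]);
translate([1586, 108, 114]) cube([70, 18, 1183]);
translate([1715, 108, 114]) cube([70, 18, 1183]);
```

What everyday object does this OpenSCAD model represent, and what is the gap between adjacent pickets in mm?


A fence section. The picket gap is 59 mm.

Two posts, two rails, 13 pickets — a fence section. Span 1736 mm holds 13 pickets of 70 mm with 14 equal gaps: ⌊(1736 − 13·70) / 14⌋ = 59 mm.


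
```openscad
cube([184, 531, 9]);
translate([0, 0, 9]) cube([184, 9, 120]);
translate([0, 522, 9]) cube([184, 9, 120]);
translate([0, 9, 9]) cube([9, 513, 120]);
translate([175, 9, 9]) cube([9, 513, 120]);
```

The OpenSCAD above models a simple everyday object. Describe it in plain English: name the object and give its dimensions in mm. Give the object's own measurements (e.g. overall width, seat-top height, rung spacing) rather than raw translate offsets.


An open-topped rectangular box: outside dimensions 184×531×129 mm, with a uniform wall and base thickness of 9 mm. The base is a full 184×531 slab on the floor; four walls sit on top of the base. The front and back walls (the −y and +y sides) span the full width; the two side walls fit between them.


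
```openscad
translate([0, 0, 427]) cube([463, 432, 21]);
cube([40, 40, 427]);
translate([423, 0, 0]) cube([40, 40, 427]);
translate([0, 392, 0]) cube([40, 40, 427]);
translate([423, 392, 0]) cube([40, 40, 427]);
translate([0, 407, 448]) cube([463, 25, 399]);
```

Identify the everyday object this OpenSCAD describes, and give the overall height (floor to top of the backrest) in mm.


A chair. The overall height is 847 mm.

A slab on four corner posts with a tall panel at the back — a chair. The seat slab sits at z = 427 with thickness 21, and the 399 mm backrest starts at the seat top, so the overall height is 427 + 21 + 399 = 847 mm.


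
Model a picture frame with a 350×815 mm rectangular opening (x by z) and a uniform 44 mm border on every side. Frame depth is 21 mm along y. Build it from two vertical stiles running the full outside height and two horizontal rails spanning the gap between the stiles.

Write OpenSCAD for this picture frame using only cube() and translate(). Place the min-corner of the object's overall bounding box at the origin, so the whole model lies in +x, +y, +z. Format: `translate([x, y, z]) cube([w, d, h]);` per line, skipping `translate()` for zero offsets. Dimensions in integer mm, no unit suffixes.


cube([44, 21, 903]);
translate([394, 0, 0]) cube([44, 21, 903]);
translate([44, 0, 0]) cube([350, 21, 44]);
translate([44, 0, 859]) cube([350, 21, 44]);


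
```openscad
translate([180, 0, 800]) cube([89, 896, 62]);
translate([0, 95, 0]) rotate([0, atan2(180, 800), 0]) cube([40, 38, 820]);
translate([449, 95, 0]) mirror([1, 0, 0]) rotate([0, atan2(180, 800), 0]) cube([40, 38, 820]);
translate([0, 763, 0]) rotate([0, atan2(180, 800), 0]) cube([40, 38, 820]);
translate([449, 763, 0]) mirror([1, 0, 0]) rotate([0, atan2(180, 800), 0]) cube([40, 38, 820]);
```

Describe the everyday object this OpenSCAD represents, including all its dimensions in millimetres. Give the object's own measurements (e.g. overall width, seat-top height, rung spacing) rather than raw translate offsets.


A sawhorse. A 89×896×62 mm beam (x, y, z) sits on two A-frame leg pairs. Each pair is two raked legs of 40×38 mm section (38 mm along y) splaying symmetrically in x. Each leg rises 800 mm vertically over 180 mm of horizontal reach and is 820 mm long along its own axis. Every leg's outer bottom edge rests on the floor and its outer top edge meets a bottom edge of the beam — the left legs (tilting toward +x) meet the beam's −x bottom edge, the right legs (their mirror images, tilting toward −x) meet its +x bottom edge — so the leg tops tuck under the beam, the beam's underside is 800 mm above the floor, and the feet are 449 mm apart outside-to-outside with the beam centred between them. The two leg pairs are set in 95 mm from either end of the beam.


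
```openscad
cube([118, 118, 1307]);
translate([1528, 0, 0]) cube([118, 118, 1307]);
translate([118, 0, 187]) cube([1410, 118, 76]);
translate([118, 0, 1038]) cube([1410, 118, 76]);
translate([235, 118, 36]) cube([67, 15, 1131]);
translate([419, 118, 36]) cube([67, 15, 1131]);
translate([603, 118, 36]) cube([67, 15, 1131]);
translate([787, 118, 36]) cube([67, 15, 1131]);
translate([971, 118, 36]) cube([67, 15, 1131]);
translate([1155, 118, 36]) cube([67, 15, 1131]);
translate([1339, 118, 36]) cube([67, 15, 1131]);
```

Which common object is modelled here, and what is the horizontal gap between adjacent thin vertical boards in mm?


A fence section. The picket gap is 117 mm.

Two posts, two rails, 7 pickets — a fence section. Span 1410 mm holds 7 pickets of 67 mm with 8 equal gaps: ⌊(1410 − 7·67) / 8⌋ = 117 mm.


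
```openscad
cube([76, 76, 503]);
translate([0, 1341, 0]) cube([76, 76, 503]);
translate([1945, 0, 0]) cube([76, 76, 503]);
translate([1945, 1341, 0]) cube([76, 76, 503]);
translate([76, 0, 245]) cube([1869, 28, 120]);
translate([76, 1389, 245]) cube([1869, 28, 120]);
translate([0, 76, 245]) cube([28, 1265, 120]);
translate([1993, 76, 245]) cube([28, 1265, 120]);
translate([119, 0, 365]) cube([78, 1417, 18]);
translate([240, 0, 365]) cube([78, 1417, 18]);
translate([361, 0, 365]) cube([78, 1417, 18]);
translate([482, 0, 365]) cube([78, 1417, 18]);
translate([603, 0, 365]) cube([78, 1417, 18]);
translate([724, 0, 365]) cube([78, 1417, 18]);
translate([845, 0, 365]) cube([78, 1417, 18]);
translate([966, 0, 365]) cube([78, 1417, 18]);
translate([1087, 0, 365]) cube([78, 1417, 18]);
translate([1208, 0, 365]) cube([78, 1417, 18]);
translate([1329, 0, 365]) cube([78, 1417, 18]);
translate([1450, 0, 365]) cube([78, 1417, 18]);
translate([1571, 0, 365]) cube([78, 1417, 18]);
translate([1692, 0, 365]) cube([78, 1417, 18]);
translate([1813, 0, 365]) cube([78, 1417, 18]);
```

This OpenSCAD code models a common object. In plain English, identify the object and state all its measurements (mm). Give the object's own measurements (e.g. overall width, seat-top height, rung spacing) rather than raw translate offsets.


A bed frame 2021 mm long (x) by 1417 mm wide (y). Four 76×76 mm corner posts, 503 mm tall, at the corners of the footprint. Four rails of 28 mm thickness and 120 mm height run between adjacent posts with their undersides at z = 245 mm, their outer faces flush with the outside of the frame (the two x-running rails run between the posts' inner faces; the two y-running rails run between the posts' inner faces). 15 slats, each 78 mm wide (x) and 18 mm thick, lie across the top of the two x-running rails, running the full 1417 mm width of the frame in y; along x they sit between the end posts with a 43 mm gap after the −x posts and between neighbouring slats, leaving 54 mm before the +x posts.


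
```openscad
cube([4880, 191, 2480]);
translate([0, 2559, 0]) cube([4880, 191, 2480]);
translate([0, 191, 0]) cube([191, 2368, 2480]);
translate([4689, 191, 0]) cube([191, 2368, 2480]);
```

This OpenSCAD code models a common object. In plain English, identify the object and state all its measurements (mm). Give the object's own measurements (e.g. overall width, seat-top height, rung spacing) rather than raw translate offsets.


The wall frame of a small rectangular building: four walls, each 2480 mm tall and 191 mm thick, enclosing a footprint 4880 mm (x) by 2750 mm (y) outside-to-outside, with no floor or roof. The front and back walls (the −y and +y sides) span the full width; the two side walls fit between them.


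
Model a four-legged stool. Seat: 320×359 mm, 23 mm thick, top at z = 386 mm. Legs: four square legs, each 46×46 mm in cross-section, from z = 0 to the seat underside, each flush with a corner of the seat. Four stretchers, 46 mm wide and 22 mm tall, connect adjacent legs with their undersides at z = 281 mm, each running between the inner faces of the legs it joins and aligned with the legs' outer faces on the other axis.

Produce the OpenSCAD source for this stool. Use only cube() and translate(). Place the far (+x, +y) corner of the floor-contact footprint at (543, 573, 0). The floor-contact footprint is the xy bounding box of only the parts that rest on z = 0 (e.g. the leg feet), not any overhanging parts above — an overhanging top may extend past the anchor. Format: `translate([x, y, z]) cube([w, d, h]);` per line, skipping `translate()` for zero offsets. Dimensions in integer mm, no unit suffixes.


translate([223, 214, 363]) cube([320, 359, 23]);
translate([223, 214, 0]) cube([46, 46, 363]);
translate([497, 214, 0]) cube([46, 46, 363]);
translate([223, 527, 0]) cube([46, 46, 363]);
translate([497, 527, 0]) cube([46, 46, 363]);
translate([269, 214, 281]) cube([228, 46, 22]);
translate([269, 527, 281]) cube([228, 46, 22]);
translate([223, 260, 281]) cube([46, 267, 22]);
translate([497, 260, 281]) cube([46, 267, 22]);


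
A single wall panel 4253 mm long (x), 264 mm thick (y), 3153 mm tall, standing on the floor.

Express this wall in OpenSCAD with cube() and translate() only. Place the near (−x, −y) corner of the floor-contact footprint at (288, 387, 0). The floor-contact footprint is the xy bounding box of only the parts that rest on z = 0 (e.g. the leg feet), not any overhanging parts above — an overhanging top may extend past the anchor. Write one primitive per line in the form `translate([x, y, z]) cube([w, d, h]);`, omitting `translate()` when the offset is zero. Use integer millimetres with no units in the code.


translate([288, 387, 0]) cube([4253, 264, 3153]);


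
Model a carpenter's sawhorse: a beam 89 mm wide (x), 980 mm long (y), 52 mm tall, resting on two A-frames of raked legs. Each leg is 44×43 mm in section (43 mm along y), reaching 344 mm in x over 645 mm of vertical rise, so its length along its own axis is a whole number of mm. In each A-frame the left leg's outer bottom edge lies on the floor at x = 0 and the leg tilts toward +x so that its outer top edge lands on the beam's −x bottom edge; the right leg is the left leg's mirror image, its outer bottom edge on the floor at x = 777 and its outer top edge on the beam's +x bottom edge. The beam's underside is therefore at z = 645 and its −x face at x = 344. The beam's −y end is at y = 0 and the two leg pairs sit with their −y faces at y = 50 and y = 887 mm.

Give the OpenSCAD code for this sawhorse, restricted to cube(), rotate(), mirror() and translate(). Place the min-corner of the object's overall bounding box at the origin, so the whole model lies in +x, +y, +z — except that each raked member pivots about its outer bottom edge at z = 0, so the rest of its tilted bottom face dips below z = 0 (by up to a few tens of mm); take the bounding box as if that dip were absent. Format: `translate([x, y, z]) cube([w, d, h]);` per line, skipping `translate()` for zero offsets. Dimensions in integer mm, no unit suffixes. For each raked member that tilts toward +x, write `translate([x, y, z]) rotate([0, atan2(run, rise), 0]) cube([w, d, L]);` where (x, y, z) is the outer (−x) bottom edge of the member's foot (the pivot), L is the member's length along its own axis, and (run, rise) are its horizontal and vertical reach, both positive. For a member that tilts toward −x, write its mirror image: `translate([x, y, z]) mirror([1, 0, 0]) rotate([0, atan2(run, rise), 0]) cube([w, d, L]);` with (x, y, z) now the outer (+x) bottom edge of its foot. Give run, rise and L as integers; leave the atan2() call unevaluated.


translate([344, 0, 645]) cube([89, 980, 52]);
translate([0, 50, 0]) rotate([0, atan2(344, 645), 0]) cube([44, 43, 731]);
translate([777, 50, 0]) mirror([1, 0, 0]) rotate([0, atan2(344, 645), 0]) cube([44, 43, 731]);
translate([0, 887, 0]) rotate([0, atan2(344, 645), 0]) cube([44, 43, 731]);
translate([777, 887, 0]) mirror([1, 0, 0]) rotate([0, atan2(344, 645), 0]) cube([44, 43, 731]);


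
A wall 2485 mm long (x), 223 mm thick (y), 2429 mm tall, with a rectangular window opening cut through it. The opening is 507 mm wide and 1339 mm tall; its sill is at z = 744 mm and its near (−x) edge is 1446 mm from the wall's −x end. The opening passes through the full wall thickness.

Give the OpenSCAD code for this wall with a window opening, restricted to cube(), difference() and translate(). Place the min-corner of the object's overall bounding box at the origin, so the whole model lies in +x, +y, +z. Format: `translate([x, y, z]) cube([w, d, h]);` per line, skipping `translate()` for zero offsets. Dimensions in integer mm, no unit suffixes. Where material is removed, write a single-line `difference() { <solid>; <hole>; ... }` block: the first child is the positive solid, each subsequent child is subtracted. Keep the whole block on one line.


difference() { cube([2485, 223, 2429]); translate([1446, 0, 744]) cube([507, 223, 1339]); }


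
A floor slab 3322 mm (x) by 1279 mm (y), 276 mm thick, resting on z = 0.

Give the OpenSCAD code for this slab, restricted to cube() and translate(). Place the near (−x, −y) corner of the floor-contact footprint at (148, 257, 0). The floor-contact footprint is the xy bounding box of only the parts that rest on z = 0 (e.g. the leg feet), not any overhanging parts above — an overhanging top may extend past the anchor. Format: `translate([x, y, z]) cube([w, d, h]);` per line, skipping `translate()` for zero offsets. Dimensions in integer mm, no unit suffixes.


translate([148, 257, 0]) cube([3322, 1279, 276]);


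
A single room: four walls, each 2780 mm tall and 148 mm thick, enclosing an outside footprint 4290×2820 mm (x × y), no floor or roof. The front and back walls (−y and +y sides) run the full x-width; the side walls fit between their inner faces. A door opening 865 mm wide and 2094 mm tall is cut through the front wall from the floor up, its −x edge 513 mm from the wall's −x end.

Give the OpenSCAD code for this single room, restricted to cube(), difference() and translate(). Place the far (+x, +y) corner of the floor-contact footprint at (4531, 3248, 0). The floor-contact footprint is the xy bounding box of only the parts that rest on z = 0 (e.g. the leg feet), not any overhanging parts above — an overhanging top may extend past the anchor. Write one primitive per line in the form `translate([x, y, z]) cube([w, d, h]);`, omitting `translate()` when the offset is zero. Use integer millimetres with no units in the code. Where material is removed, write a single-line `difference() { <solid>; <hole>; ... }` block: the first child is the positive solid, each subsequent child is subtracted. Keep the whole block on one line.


difference() { translate([241, 428, 0]) cube([4290, 148, 2780]); translate([754, 428, 0]) cube([865, 148, 2094]); }
translate([241, 3100, 0]) cube([4290, 148, 2780]);
translate([241, 576, 0]) cube([148, 2524, 2780]);
translate([4383, 576, 0]) cube([148, 2524, 2780]);


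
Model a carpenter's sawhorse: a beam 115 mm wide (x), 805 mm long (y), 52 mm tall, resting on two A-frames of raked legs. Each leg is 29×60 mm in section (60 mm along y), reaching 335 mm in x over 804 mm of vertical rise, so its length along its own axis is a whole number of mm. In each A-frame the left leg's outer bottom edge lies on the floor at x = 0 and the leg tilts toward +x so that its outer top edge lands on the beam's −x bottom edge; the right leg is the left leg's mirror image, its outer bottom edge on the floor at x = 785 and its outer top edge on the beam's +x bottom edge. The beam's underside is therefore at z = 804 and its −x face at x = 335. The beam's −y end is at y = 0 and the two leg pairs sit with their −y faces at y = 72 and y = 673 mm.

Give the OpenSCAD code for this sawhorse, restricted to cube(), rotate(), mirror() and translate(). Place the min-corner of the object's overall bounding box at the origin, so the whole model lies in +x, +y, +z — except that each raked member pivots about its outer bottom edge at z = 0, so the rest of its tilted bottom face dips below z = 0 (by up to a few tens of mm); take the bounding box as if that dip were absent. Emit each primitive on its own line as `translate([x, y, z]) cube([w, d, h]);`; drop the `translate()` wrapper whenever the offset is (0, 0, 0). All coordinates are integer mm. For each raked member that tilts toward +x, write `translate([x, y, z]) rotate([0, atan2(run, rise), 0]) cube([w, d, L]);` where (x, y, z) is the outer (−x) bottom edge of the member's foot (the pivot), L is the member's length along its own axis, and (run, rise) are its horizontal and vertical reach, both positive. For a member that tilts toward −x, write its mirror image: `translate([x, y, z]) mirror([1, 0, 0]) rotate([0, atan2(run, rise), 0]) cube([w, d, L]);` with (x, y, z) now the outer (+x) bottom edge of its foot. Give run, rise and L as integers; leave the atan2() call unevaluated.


translate([335, 0, 804]) cube([115, 805, 52]);
translate([0, 72, 0]) rotate([0, atan2(335, 804), 0]) cube([29, 60, 871]);
translate([785, 72, 0]) mirror([1, 0, 0]) rotate([0, atan2(335, 804), 0]) cube([29, 60, 871]);
translate([0, 673, 0]) rotate([0, atan2(335, 804), 0]) cube([29, 60, 871]);
translate([785, 673, 0]) mirror([1, 0, 0]) rotate([0, atan2(335, 804), 0]) cube([29, 60, 871]);


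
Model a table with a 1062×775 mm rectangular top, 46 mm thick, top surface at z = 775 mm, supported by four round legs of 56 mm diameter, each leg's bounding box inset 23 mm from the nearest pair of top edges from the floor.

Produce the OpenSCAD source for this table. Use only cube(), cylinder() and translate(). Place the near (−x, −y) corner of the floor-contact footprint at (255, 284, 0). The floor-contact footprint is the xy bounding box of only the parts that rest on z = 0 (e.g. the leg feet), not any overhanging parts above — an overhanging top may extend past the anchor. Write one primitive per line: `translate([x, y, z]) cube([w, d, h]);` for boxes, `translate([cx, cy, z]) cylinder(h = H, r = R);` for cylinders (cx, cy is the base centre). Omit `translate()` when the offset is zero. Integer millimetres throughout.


// leg_h = 775 - 46 = 729
translate([232, 261, 729]) cube([1062, 775, 46]);
translate([283, 312, 0]) cylinder(h = 729, r = 28);
translate([1243, 312, 0]) cylinder(h = 729, r = 28);
translate([283, 985, 0]) cylinder(h = 729, r = 28);
translate([1243, 985, 0]) cylinder(h = 729, r = 28);
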